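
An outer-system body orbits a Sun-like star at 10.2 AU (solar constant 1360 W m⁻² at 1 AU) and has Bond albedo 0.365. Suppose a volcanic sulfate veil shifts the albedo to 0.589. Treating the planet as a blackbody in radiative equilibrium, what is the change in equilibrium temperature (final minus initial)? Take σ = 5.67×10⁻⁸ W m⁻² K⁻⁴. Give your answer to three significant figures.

By the inverse-square law, S = 1360/10.2² = 13.07 W m⁻².
Before: T₁ = [13.07·0.635/(4σ)]^(1/4) = 77.78 K.
Final:   T₂ = [S(1−0.589)/(4σ)]^(1/4) = 69.76 K.
ΔT = T₂ − T₁ = -8.015 K.

-8.02 K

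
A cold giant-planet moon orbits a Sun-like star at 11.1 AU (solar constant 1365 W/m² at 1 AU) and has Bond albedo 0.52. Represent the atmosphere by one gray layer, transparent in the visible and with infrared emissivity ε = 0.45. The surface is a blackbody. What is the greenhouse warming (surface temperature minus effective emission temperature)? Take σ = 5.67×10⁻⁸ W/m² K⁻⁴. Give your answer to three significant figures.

4.58 kelvin

Flux at the orbit: S = 1365/(11.1)² = 11.08 W/m².
Effective emission temperature (TOA balance): σT_e⁴ = S(1−α)/4 = 1.329 W/m² → T_e = 69.59 K.
The surface balance (absorbed SW + ε·downward IR = σT_s⁴) with T_a⁴ = T_s⁴/2 reduces to T_s = T_e·[2/(2−ε)]^¼ = 74.16 K.
T_s − T_e = 74.16 − 69.59 = 4.579 K.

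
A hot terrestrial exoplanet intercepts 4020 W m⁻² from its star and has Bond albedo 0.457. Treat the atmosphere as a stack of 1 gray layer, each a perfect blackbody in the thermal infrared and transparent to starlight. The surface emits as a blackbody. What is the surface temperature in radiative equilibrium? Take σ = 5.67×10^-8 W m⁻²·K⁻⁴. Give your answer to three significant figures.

OLR = S(1−α)/4 = 545.7 W m⁻²; the top layer radiates at T_e = 313.2 K.
Layer-by-layer balance gives σT_s⁴ = (N+1)σT_e⁴, so T_s = 2^¼·313.2 = 372.5 K.

372 kelvin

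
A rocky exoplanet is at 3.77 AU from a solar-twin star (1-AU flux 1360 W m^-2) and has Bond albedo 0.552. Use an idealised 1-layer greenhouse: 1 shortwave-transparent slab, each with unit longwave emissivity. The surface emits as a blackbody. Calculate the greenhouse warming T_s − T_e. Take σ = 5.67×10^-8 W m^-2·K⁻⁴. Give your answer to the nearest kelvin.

22 kelvin

By the inverse-square law, S = 1360/3.77² = 95.69 W m^-2.
The effective emission temperature is T_e = [S(1−α)/(4σ)]^¼ = 117.3 K.
Surface: T_s = (2)^¼·T_e = 139.4 K.
Warming: T_s − T_e = 22.19 K.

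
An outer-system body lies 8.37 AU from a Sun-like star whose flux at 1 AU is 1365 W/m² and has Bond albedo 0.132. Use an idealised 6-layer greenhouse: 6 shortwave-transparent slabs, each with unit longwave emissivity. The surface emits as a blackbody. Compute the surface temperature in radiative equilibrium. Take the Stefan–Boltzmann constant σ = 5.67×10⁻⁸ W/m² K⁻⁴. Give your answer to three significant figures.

Irradiance scales as 1/d², so S = 1365 W/m² × (1/8.37)² = 19.48 W/m².
Top-of-atmosphere balance: σT_e⁴ = S(1−α)/4 = 4.228 W/m² → T_e = 92.93 K.
With N = 6 opaque layers, T_s = (N+1)^(1/4)·T_e = 7^(1/4)·92.93 = 151.2 K.

151 kelvin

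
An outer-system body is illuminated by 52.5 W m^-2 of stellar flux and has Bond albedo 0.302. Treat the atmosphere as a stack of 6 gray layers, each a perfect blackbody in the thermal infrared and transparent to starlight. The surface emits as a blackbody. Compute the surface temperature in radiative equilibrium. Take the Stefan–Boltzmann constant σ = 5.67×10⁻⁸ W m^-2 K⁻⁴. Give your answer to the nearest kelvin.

183 kelvin

The effective emission temperature is T_e = [S(1−α)/(4σ)]^¼ = 112.7 K.
With N = 6 opaque layers, T_s = (N+1)^(1/4)·T_e = 7^(1/4)·112.7 = 183.4 K.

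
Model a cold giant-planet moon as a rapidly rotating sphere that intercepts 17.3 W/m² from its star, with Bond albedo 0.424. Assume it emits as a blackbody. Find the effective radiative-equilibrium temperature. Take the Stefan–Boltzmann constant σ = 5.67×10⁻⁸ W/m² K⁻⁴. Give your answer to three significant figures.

The planet absorbs (1−α)S over its disc πR² and re-emits over 4πR², so the mean absorbed flux is (1−0.424)·17.30/4 = 2.491 W/m².
Set σT⁴ = 2.491 → T = (2.491/σ)^(1/4) = 81.42 K.

81.4 K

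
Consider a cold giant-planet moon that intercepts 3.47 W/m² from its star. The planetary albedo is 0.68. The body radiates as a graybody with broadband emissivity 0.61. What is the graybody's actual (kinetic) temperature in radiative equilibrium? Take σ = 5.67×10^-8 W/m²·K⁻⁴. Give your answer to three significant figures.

Averaging over the sphere, the absorbed flux is S(1−α)/4 = 0.2776 W/m².
Radiative balance εσT⁴ = 0.2776 gives T = [0.2776/(0.61·σ)]^(1/4) = 53.23 K.

53.2 K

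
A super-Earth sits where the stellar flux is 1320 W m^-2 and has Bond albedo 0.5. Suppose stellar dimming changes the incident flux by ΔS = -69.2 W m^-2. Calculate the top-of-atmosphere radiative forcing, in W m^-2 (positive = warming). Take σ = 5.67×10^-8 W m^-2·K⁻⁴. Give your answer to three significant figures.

-8.65 W m^-2

Only a fraction (1−α) is absorbed and it's spread over 4πR², so ΔF = (1−α)ΔS/4 = -8.650 W m^-2.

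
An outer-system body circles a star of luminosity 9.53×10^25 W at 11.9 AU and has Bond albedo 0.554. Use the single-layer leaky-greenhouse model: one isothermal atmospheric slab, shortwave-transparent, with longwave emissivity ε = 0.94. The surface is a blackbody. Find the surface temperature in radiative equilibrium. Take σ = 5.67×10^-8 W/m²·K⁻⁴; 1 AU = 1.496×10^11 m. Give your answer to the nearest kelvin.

55 K

Orbital distance: d = 11.9 AU = 1.780×10^12 m.
Flux at the orbit: S = L/(4πd²) = 9.53×10^25/(4π·(1.78×10^12)²) = 2.393 W/m².
At the top of the atmosphere, σT_e⁴ = S(1−α)/4 = 0.2668 W/m², giving T_e = 46.58 K.
Surface balance with a leaky layer gives σT_s⁴ = σT_e⁴·2/(2−ε), so T_s = T_e·[2/(2−0.94)]^(1/4) = 54.59 K.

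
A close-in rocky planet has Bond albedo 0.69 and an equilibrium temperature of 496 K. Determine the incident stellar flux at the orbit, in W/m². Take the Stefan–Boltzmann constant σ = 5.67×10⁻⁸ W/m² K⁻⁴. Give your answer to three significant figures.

Invert the energy balance for S: S = 4σT⁴/(1−α).
σT⁴ = 5.67×10⁻⁸·(496)⁴ = 3432 W/m².
S = 4·3432/0.31 = 44280 W/m².

44300 W/m²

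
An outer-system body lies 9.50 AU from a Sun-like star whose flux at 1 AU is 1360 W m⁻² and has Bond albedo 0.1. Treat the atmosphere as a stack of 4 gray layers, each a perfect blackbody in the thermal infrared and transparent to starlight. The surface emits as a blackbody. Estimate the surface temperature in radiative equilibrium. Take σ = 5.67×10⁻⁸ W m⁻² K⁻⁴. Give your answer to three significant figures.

By the inverse-square law, S = 1360/9.50² = 15.07 W m⁻².
OLR = S(1−α)/4 = 3.391 W m⁻²; the top layer radiates at T_e = 87.94 K.
For an N-layer opaque stack, T_s⁴ = (N+1)T_e⁴, hence T_s = (5)^(1/4)×87.94 K = 131.5 K.

131 K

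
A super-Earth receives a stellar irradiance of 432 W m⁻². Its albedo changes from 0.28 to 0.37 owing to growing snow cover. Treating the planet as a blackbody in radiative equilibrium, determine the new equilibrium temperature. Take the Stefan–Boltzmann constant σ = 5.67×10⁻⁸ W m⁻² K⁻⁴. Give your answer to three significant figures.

New equilibrium: T₂ = [(1−0.37)·432.0/(4σ)]^(1/4) = 186.1 K.

186 K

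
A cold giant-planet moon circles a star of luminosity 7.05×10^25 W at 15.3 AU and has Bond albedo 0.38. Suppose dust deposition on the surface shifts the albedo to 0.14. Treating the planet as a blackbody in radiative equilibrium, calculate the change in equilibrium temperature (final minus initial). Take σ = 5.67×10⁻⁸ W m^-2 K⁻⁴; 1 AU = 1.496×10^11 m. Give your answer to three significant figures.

3.53 kelvin

Orbital distance: d = 15.3 AU = 2.289×10^12 m.
Flux at the orbit: S = L/(4πd²) = 7.05×10^25/(4π·(2.29×10^12)²) = 1.071 W m^-2.
Before: T₁ = [1.071·0.62/(4σ)]^(1/4) = 41.36 K.
Final:   T₂ = [S(1−0.14)/(4σ)]^(1/4) = 44.89 K.
ΔT = T₂ − T₁ = 3.526 K.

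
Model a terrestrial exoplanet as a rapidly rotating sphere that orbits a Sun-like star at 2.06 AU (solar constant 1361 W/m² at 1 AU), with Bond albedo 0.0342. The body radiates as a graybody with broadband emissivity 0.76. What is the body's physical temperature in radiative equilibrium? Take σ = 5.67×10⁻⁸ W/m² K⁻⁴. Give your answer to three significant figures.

206 kelvin

Flux at the orbit: S = 1361/(2.06)² = 320.7 W/m².
Absorbed flux (global mean): S(1−α)/4 = 320.7·0.966/4 = 77.44 W/m².
Equating to εσT⁴ with ε = 0.76: T = (77.44/0.76σ)^(1/4) = 205.9 K.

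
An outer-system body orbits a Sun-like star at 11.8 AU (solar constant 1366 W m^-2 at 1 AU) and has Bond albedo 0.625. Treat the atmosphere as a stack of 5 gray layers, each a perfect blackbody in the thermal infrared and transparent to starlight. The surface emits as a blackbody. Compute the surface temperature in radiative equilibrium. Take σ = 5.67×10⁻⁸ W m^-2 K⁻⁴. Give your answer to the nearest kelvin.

99 K

Flux at the orbit: S = 1366/(11.8)² = 9.810 W m^-2.
The effective emission temperature is T_e = [S(1−α)/(4σ)]^¼ = 63.46 K.
For an N-layer opaque stack, T_s⁴ = (N+1)T_e⁴, hence T_s = (6)^(1/4)×63.46 K = 99.32 K.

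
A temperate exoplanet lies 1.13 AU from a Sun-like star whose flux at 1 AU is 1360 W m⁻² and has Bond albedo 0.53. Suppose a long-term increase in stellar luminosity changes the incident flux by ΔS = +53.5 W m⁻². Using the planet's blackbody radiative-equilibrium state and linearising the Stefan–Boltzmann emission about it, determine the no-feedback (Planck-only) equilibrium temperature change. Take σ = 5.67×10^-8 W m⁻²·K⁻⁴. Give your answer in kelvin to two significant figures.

Flux at the orbit: S = 1360/(1.13)² = 1065 W m⁻².
Unperturbed T_e = [1065·(1−0.53)/(4σ)]^¼ = 216.8 K.
ΔF = Δ[S(1−α)]/4 = (1−0.53)·+53.5/4 = 6.286 W m⁻².
Linearising σT⁴ gives d(σT⁴)/dT = 4σT_e³ = 2.310 W m⁻² per K.
Hence the no-feedback warming is ΔF/(4σT_e³) = 2.72 K.

2.7 kelvin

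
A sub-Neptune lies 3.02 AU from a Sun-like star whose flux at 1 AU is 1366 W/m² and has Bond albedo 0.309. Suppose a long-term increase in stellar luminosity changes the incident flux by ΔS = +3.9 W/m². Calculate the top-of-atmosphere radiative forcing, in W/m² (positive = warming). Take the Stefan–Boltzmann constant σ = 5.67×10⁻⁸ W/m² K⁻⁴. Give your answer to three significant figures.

Flux at the orbit: S = 1366/(3.02)² = 149.8 W/m².
Only a fraction (1−α) is absorbed and it's spread over 4πR², so ΔF = (1−α)ΔS/4 = 0.6737 W/m².

0.674 W/m²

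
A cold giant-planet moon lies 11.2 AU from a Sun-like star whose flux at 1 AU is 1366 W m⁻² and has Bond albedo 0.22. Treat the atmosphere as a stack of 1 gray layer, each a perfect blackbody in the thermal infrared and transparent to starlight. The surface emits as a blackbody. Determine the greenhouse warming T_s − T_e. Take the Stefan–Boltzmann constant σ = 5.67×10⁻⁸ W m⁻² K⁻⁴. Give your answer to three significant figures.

Irradiance scales as 1/d², so S = 1366 W m⁻² × (1/11.2)² = 10.89 W m⁻².
The effective emission temperature is T_e = [S(1−α)/(4σ)]^¼ = 78.23 K.
Surface: T_s = (2)^¼·T_e = 93.03 K.
Warming: T_s − T_e = 14.80 K.

14.8 kelvin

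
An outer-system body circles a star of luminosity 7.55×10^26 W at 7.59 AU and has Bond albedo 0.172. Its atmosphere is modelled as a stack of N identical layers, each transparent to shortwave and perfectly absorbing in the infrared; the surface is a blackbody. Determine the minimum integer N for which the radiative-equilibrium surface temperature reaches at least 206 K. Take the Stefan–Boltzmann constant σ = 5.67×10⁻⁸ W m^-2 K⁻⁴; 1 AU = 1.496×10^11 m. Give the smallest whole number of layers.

Orbital distance: d = 7.59 AU = 1.135×10^12 m.
S = L/(4πd²) = 46.60 W m^-2.
OLR = S(1−α)/4 = 9.646 W m^-2; the top layer radiates at T_e = 114.2 K.
Need (N+1)T_e⁴ ≥ T_s⁴, i.e. N+1 ≥ (206/114.2)⁴ = 10.585.
The minimum whole number is N = 10.

10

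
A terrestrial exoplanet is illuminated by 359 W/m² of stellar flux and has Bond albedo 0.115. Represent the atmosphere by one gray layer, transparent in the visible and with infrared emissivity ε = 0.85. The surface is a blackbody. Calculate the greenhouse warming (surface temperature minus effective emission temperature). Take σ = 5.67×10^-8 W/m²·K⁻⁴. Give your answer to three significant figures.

28.7 kelvin

The planet radiates to space at T_e = [S(1−α)/(4σ)]^(1/4) = 193.5 K.
Surface balance with a leaky layer gives σT_s⁴ = σT_e⁴·2/(2−ε), so T_s = T_e·[2/(2−0.85)]^(1/4) = 222.2 K.
T_s − T_e = 222.2 − 193.5 = 28.70 K.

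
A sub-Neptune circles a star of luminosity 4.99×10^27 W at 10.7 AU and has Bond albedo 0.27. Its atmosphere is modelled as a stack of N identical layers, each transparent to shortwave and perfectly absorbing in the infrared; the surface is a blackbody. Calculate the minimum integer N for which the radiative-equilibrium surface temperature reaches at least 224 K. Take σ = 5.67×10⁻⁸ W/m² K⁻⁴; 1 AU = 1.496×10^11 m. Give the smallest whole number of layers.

d = 10.7 × 1.496×10^11 m = 1.601×10^12 m.
S = L/(4πd²) = 155.0 W/m².
OLR = S(1−α)/4 = 28.28 W/m²; the top layer radiates at T_e = 149.4 K.
T_s = (N+1)^(1/4)·T_e ≥ 224 K requires N+1 ≥ (T_s/T_e)⁴ = (224/149.4)⁴ = 5.047.
Rounding up, N = 5.

5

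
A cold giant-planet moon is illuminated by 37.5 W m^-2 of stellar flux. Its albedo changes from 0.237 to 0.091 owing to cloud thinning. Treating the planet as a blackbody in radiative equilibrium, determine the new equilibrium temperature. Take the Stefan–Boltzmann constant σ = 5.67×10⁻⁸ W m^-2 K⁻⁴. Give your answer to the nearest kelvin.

111 kelvin

With the new albedo, S(1−α₂)/4 = 8.522 W m^-2, so T₂ = 110.7 K.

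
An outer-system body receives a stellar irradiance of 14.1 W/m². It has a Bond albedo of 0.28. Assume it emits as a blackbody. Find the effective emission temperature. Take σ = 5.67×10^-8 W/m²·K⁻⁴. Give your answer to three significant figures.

Absorbed flux (global mean): S(1−α)/4 = 14.10·0.72/4 = 2.538 W/m².
Balancing against σT⁴: T = (2.538/5.67×10⁻⁸)^(1/4) = 81.80 K.

81.8 K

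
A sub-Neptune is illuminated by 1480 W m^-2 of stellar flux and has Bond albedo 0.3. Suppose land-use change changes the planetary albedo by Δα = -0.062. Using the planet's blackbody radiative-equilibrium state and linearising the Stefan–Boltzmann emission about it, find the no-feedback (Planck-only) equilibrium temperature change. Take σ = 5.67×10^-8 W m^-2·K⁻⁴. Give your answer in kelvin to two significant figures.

The baseline emission temperature is T_e = 260.0 K.
ΔF = −(S/4)Δα = −(1480/4)×(-0.062) = 22.94 W m^-2.
The Planck feedback parameter is 4σT_e³ = 3.985 W m^-2/K.
So ΔT₀ = 22.94/3.985 = 5.76 K.

5.8 K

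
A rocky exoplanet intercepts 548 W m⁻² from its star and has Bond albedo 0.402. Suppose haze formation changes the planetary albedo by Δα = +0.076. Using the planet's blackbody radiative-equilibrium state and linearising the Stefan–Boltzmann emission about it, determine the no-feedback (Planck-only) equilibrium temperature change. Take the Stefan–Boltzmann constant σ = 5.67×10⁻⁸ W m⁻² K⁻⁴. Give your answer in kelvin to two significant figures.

The baseline emission temperature is T_e = 195.0 K.
ΔF = −(S/4)Δα = −(548.0/4)×(+0.076) = -10.41 W m⁻².
Linearising σT⁴ gives d(σT⁴)/dT = 4σT_e³ = 1.681 W m⁻² per K.
So ΔT₀ = -10.41/1.681 = -6.19 K.

-6.2 K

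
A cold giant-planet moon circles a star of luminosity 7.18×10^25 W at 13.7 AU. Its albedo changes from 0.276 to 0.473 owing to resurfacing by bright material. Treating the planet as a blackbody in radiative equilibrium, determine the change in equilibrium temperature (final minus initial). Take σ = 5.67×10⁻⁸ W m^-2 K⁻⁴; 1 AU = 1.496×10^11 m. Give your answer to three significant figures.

Orbital distance: d = 13.7 AU = 2.050×10^12 m.
S = L/(4πd²) = 1.360 W m^-2.
With α = 0.276, T₁ = 45.65 K.
Final:   T₂ = [S(1−0.473)/(4σ)]^(1/4) = 42.16 K.
ΔT = T₂ − T₁ = -3.484 K.

-3.48 K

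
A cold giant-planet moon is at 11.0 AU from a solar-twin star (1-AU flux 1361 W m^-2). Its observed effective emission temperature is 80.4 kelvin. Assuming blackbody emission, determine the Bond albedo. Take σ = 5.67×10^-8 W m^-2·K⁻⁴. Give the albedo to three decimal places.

Flux at the orbit: S = 1361/(11.0)² = 11.25 W m^-2.
Energy balance: S(1−α)/4 = σT⁴, so 1−α = 4σT⁴/S.
4σT⁴ = 4·5.67×10⁻⁸·(80.4)⁴ = 9.477 W m^-2.
Hence α = 1 − 9.477/11.25 = 0.1575.

0.157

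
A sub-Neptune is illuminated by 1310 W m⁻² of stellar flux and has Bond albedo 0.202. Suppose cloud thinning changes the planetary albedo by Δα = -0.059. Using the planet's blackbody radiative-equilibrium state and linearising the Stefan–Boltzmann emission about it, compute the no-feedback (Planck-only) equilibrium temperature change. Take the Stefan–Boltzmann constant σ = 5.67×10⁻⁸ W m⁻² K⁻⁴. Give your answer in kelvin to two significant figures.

4.8 K

Reference equilibrium: T_e = [S(1−α)/(4σ)]^(1/4) = 260.6 K.
TOA radiative forcing: ΔF = −S·Δα/4 = −1310·(-0.059)/4 = 19.32 W m⁻².
Linearising σT⁴ gives d(σT⁴)/dT = 4σT_e³ = 4.012 W m⁻² per K.
So ΔT₀ = 19.32/4.012 = 4.82 K.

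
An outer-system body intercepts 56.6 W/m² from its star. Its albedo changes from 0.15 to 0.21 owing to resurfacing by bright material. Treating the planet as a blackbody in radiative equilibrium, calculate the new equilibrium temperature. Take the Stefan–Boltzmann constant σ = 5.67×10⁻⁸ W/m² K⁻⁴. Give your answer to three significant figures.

New equilibrium: T₂ = [(1−0.21)·56.60/(4σ)]^(1/4) = 118.5 K.

118 K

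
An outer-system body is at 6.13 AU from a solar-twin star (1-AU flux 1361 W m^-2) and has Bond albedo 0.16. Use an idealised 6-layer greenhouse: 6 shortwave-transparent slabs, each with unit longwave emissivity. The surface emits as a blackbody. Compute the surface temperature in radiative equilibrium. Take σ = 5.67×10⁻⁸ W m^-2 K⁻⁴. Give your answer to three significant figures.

Flux at the orbit: S = 1361/(6.13)² = 36.22 W m^-2.
OLR = S(1−α)/4 = 7.606 W m^-2; the top layer radiates at T_e = 107.6 K.
For an N-layer opaque stack, T_s⁴ = (N+1)T_e⁴, hence T_s = (7)^(1/4)×107.6 K = 175.1 K.

175 K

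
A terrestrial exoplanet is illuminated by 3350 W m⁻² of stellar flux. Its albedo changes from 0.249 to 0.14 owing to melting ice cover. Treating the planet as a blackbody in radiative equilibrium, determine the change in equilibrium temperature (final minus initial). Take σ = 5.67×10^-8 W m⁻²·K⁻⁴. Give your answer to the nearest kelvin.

11 kelvin

Initial: T₁ = [S(1−0.249)/(4σ)]^(1/4) = 324.5 K.
Final:   T₂ = [S(1−0.14)/(4σ)]^(1/4) = 335.7 K.
Change: 335.7 − 324.5 = 11.18 K.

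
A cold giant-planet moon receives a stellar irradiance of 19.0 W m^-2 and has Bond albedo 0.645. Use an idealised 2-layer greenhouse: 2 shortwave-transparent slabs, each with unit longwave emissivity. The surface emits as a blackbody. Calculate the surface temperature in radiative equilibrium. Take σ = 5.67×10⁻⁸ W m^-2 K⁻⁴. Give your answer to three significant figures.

97.2 K

Top-of-atmosphere balance: σT_e⁴ = S(1−α)/4 = 1.686 W m^-2 → T_e = 73.85 K.
For an N-layer opaque stack, T_s⁴ = (N+1)T_e⁴, hence T_s = (3)^(1/4)×73.85 K = 97.19 K.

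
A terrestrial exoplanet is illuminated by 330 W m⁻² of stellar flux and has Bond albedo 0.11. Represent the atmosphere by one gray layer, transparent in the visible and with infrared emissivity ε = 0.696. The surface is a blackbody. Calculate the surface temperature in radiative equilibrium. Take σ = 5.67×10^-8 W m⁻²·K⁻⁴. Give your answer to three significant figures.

211 kelvin

Effective emission temperature (TOA balance): σT_e⁴ = S(1−α)/4 = 73.42 W m⁻² → T_e = 189.7 K.
The surface balance (absorbed SW + ε·downward IR = σT_s⁴) with T_a⁴ = T_s⁴/2 reduces to T_s = T_e·[2/(2−ε)]^¼ = 211.1 K.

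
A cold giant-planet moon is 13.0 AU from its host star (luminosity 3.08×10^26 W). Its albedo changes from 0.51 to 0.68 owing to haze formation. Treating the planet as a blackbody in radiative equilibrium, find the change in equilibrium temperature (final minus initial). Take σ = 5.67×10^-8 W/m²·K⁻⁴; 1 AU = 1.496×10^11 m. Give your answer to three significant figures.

Orbital distance: d = 13.0 AU = 1.945×10^12 m.
Spreading L over a sphere of radius d: S = 3.08×10^26/(4π·1.94×10^12²) = 6.480 W/m².
Initial: T₁ = [S(1−0.51)/(4σ)]^(1/4) = 61.17 K.
With α = 0.68, T₂ = 54.99 K.
ΔT = T₂ − T₁ = -6.181 K.

-6.18 kelvin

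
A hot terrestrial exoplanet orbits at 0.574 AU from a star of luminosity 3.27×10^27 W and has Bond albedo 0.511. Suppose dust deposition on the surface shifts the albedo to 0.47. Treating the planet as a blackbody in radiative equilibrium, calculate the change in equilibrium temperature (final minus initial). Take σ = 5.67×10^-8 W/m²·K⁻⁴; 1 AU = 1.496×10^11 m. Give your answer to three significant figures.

10.7 K

Orbital distance: d = 0.574 AU = 8.587×10^10 m.
Spreading L over a sphere of radius d: S = 3.27×10^27/(4π·8.59×10^10²) = 35290 W/m².
Before: T₁ = [35290·0.489/(4σ)]^(1/4) = 525.2 K.
Final:   T₂ = [S(1−0.47)/(4σ)]^(1/4) = 535.9 K.
ΔT = T₂ − T₁ = 10.68 K.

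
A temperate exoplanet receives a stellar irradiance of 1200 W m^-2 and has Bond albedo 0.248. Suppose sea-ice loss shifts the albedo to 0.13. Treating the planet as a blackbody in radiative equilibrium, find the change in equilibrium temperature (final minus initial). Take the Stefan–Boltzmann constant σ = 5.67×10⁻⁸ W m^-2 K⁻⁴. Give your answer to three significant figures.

9.32 kelvin

Initial: T₁ = [S(1−0.248)/(4σ)]^(1/4) = 251.2 K.
Final:   T₂ = [S(1−0.13)/(4σ)]^(1/4) = 260.5 K.
Change: 260.5 − 251.2 = 9.321 K.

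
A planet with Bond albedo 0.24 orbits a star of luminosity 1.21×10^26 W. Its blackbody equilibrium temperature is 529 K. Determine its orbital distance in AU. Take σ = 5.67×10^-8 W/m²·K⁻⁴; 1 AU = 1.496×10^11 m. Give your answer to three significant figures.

The flux needed for this T is 4σT⁴/(1−0.24) = 23370 W/m².
Then d = [L/(4πS)]^(1/2) = 2.030×10^10 m, i.e. 0.1357 AU.

0.136 AU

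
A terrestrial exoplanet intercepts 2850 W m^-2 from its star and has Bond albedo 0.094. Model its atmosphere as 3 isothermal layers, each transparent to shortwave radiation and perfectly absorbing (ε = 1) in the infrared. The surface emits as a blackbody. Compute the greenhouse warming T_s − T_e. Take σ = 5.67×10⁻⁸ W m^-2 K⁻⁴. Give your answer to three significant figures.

135 kelvin

OLR = S(1−α)/4 = 645.5 W m^-2; the top layer radiates at T_e = 326.6 K.
T_s = (N+1)^(1/4)·T_e = 462.0 K.
Warming: T_s − T_e = 135.3 K.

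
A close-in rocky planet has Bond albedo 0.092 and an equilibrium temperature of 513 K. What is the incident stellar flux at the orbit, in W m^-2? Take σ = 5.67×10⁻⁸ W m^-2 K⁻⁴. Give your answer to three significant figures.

From S(1−α)/4 = σT⁴: S = 4σT⁴/(1−α).
The emitted flux is σT⁴ = 3927 W m^-2.
So S = 4×3927/(1−0.092) = 17300 W m^-2.

17300 W m^-2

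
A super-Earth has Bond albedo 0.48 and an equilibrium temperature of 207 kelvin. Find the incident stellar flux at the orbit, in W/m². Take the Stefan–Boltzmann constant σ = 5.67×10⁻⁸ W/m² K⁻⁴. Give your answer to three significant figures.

801 W/m²

From S(1−α)/4 = σT⁴: S = 4σT⁴/(1−α).
σT⁴ = 5.67×10⁻⁸·(207)⁴ = 104.1 W/m².
So S = 4×104.1/(1−0.48) = 800.8 W/m².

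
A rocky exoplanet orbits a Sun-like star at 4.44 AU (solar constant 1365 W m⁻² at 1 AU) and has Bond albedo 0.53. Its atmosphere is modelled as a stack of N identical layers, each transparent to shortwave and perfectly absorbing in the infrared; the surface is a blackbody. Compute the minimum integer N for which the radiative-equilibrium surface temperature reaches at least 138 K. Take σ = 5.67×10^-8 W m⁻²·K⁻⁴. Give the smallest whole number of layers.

2

Irradiance scales as 1/d², so S = 1365 W m⁻² × (1/4.44)² = 69.24 W m⁻².
OLR = S(1−α)/4 = 8.136 W m⁻²; the top layer radiates at T_e = 109.4 K.
Need (N+1)T_e⁴ ≥ T_s⁴, i.e. N+1 ≥ (138/109.4)⁴ = 2.528.
The minimum whole number is N = 2.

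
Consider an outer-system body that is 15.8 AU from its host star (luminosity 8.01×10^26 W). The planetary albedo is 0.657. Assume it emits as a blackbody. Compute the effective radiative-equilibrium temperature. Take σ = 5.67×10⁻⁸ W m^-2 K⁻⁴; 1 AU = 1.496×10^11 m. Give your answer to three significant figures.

64.5 kelvin

d = 15.8 × 1.496×10^11 m = 2.364×10^12 m.
S = L/(4πd²) = 11.41 W m^-2.
Averaging over the sphere, the absorbed flux is S(1−α)/4 = 0.9783 W m^-2.
In equilibrium σT⁴ equals this, so T = 64.45 K.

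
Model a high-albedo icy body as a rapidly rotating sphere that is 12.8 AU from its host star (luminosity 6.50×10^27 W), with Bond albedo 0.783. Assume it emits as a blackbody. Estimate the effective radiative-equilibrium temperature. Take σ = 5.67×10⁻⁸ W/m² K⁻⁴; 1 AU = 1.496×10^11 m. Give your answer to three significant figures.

108 K

Orbital distance: d = 12.8 AU = 1.915×10^12 m.
Flux at the orbit: S = L/(4πd²) = 6.50×10^27/(4π·(1.91×10^12)²) = 141.1 W/m².
Absorbed flux (global mean): S(1−α)/4 = 141.1·0.217/4 = 7.653 W/m².
Balancing against σT⁴: T = (7.653/5.67×10⁻⁸)^(1/4) = 107.8 K.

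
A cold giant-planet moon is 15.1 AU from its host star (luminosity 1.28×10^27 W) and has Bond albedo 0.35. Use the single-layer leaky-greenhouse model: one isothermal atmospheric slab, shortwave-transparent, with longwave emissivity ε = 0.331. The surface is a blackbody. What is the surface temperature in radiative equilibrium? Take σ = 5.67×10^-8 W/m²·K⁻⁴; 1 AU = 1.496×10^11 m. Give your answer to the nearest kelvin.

Orbital distance: d = 15.1 AU = 2.259×10^12 m.
S = L/(4πd²) = 19.96 W/m².
The planet radiates to space at T_e = [S(1−α)/(4σ)]^(1/4) = 86.97 K.
The surface balance (absorbed SW + ε·downward IR = σT_s⁴) with T_a⁴ = T_s⁴/2 reduces to T_s = T_e·[2/(2−ε)]^¼ = 90.99 K.

91 K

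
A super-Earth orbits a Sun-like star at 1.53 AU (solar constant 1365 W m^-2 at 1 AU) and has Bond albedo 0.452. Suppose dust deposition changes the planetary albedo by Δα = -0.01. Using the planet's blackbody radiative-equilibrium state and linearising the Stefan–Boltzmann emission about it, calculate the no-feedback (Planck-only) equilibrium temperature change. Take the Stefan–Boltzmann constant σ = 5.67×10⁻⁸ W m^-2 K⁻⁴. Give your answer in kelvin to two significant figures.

0.88 K

Flux at the orbit: S = 1365/(1.53)² = 583.1 W m^-2.
The baseline emission temperature is T_e = 193.7 K.
The change in absorbed flux is Δ[S(1−α)/4] = −SΔα/4 = 1.458 W m^-2.
Planck response: λ_P = 4σT_e³ = 4·5.67×10⁻⁸·(193.7)³ = 1.649 W m^-2/K.
So ΔT₀ = 1.458/1.649 = 0.884 K.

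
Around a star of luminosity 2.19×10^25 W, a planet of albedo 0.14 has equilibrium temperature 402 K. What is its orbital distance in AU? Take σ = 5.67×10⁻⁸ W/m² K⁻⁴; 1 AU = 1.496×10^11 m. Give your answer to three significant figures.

The flux needed for this T is 4σT⁴/(1−0.14) = 6887 W/m².
Then d = [L/(4πS)]^(1/2) = 1.591×10^10 m, i.e. 0.1063 AU.

0.106 AU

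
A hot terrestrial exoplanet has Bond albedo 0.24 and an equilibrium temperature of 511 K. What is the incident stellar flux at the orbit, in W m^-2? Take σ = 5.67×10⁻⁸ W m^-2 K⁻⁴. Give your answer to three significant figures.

20300 W m^-2

Invert the energy balance for S: S = 4σT⁴/(1−α).
The emitted flux is σT⁴ = 3866 W m^-2.
S = 4·3866/0.76 = 20350 W m^-2.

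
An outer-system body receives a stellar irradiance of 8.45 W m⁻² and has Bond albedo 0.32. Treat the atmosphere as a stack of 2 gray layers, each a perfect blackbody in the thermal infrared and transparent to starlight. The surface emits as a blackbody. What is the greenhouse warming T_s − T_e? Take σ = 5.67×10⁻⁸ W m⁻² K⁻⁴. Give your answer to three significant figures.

22.4 K

The effective emission temperature is T_e = [S(1−α)/(4σ)]^¼ = 70.95 K.
T_s = (N+1)^(1/4)·T_e = 93.37 K.
So the greenhouse effect raises the surface by 93.37 − 70.95 = 22.42 K.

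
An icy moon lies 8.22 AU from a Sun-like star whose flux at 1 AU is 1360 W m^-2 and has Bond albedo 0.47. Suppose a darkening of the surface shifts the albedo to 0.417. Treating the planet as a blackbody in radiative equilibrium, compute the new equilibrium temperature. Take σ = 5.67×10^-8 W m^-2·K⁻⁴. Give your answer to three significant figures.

Irradiance scales as 1/d², so S = 1360 W m^-2 × (1/8.22)² = 20.13 W m^-2.
New equilibrium: T₂ = [(1−0.417)·20.13/(4σ)]^(1/4) = 84.81 K.

84.8 kelvin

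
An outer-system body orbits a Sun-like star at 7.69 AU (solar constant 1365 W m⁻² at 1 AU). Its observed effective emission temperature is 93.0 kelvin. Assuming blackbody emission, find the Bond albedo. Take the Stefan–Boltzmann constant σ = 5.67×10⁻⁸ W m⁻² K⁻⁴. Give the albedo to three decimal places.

0.265

Irradiance scales as 1/d², so S = 1365 W m⁻² × (1/7.69)² = 23.08 W m⁻².
Rearranging the radiative balance, α = 1 − 4σT⁴/S.
σT⁴ = 4.241 W m⁻², so 4σT⁴ = 16.97 W m⁻².
Hence α = 1 − 16.97/23.08 = 0.2650.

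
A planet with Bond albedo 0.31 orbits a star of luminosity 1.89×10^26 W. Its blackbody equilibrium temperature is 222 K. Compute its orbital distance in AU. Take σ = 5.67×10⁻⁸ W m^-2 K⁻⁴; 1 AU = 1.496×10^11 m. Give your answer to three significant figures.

Required flux: S = 4σT⁴/(1−α) = 798.4 W m^-2.
S = L/(4πd²) → d = √(L/4πS) = √(1.89×10^26/(4π·798.4)) = 1.373×10^11 m = 0.9175 AU.

0.917 AU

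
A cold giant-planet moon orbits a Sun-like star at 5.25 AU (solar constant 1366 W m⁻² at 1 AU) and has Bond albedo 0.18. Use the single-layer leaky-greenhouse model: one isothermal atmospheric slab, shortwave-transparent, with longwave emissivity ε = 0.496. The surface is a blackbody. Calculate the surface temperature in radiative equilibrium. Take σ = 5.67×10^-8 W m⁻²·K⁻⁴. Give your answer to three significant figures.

Irradiance scales as 1/d², so S = 1366 W m⁻² × (1/5.25)² = 49.56 W m⁻².
At the top of the atmosphere, σT_e⁴ = S(1−α)/4 = 10.16 W m⁻², giving T_e = 115.7 K.
Surface balance with a leaky layer gives σT_s⁴ = σT_e⁴·2/(2−ε), so T_s = T_e·[2/(2−0.496)]^(1/4) = 124.2 K.

124 K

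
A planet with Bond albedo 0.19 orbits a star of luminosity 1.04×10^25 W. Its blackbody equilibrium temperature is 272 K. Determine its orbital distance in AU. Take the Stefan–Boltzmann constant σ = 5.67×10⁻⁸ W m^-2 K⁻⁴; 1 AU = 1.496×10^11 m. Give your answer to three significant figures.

Energy balance gives S = 4σT⁴/(1−α) = 1533 W m^-2.
Then d = [L/(4πS)]^(1/2) = 2.324×10^10 m, i.e. 0.1553 AU.

0.155 AU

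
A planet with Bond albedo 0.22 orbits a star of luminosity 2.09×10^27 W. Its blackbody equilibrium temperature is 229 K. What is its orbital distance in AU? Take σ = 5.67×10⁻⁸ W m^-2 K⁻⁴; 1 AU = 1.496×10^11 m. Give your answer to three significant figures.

3.05 AU

Energy balance gives S = 4σT⁴/(1−α) = 799.6 W m^-2.
S = L/(4πd²) → d = √(L/4πS) = √(2.09×10^27/(4π·799.6)) = 4.561×10^11 m = 3.049 AU.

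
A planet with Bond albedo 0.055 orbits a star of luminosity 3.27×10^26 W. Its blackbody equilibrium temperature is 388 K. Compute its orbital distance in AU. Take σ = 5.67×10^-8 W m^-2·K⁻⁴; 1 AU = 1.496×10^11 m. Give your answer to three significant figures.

Energy balance gives S = 4σT⁴/(1−α) = 5439 W m^-2.
Then d = [L/(4πS)]^(1/2) = 6.917×10^10 m, i.e. 0.4623 AU.

0.462 AU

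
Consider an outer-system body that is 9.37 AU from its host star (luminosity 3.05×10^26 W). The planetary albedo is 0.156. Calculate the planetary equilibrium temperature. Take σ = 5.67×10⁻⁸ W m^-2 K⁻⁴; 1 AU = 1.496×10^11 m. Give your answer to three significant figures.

82.3 kelvin

d = 9.37 × 1.496×10^11 m = 1.402×10^12 m.
S = L/(4πd²) = 12.35 W m^-2.
Averaging over the sphere, the absorbed flux is S(1−α)/4 = 2.606 W m^-2.
In equilibrium σT⁴ equals this, so T = 82.34 K.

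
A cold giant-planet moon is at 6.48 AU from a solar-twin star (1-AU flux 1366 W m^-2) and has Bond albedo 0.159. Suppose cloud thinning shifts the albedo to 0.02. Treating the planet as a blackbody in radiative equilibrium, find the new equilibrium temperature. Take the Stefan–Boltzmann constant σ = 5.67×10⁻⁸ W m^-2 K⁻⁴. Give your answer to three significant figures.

109 kelvin

Irradiance scales as 1/d², so S = 1366 W m^-2 × (1/6.48)² = 32.53 W m^-2.
New equilibrium: T₂ = [(1−0.02)·32.53/(4σ)]^(1/4) = 108.9 K.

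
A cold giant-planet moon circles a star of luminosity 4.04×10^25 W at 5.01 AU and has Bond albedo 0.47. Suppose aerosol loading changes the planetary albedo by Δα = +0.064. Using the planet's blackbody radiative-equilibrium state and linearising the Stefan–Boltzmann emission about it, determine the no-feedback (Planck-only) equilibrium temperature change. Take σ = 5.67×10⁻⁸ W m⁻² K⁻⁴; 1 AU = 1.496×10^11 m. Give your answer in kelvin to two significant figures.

d = 5.01 × 1.496×10^11 m = 7.495×10^11 m.
S = L/(4πd²) = 5.723 W m⁻².
The baseline emission temperature is T_e = 60.47 K.
TOA radiative forcing: ΔF = −S·Δα/4 = −5.723·(+0.064)/4 = -0.09157 W m⁻².
The Planck feedback parameter is 4σT_e³ = 0.05016 W m⁻²/K.
ΔT₀ = ΔF/λ_P = -0.09157/0.05016 = -1.83 K.

-1.8 kelvin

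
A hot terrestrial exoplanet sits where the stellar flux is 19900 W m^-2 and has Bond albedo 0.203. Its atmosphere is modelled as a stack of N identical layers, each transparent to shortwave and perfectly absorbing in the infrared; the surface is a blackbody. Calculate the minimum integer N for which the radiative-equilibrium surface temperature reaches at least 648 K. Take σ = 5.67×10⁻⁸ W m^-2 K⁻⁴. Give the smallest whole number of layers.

2

OLR = S(1−α)/4 = 3965 W m^-2; the top layer radiates at T_e = 514.2 K.
Need (N+1)T_e⁴ ≥ T_s⁴, i.e. N+1 ≥ (648/514.2)⁴ = 2.521.
Rounding up, N = 2.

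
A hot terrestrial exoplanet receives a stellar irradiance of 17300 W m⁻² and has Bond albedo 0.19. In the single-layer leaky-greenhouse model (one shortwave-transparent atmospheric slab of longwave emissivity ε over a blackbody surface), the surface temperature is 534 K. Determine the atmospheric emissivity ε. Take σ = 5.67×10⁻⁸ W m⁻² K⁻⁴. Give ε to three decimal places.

First, T_e = [17300·(1−0.19)/(4σ)]^(1/4) = 498.6 K.
Inverting T_s⁴ = 2T_e⁴/(2−ε): (T_e/T_s)⁴ = 0.7598, so ε = 2(1 − 0.7598) = 0.4803.

0.480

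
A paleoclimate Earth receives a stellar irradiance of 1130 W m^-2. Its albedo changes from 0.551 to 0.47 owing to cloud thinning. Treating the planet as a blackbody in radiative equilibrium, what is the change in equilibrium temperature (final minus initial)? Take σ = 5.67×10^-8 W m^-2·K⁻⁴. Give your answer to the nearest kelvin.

With α = 0.551, T₁ = 217.5 K.
With α = 0.47, T₂ = 226.7 K.
Change: 226.7 − 217.5 = 9.207 K.

9 kelvin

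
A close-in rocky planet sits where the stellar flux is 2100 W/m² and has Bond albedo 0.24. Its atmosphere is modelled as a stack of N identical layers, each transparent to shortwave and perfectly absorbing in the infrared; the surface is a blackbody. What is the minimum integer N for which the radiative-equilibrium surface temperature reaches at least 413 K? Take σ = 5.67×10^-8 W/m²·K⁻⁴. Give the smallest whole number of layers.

4

Top-of-atmosphere balance: σT_e⁴ = S(1−α)/4 = 399.0 W/m² → T_e = 289.6 K.
Need (N+1)T_e⁴ ≥ T_s⁴, i.e. N+1 ≥ (413/289.6)⁴ = 4.134.
The minimum whole number is N = 4.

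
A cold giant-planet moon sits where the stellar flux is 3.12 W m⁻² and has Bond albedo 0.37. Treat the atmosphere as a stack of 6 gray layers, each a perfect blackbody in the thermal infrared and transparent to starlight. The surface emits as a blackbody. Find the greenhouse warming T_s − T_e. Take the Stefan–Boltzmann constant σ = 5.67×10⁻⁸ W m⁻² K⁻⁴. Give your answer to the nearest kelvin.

34 K

OLR = S(1−α)/4 = 0.4914 W m⁻²; the top layer radiates at T_e = 54.26 K.
Surface: T_s = (7)^¼·T_e = 88.25 K.
Warming: T_s − T_e = 34.00 K.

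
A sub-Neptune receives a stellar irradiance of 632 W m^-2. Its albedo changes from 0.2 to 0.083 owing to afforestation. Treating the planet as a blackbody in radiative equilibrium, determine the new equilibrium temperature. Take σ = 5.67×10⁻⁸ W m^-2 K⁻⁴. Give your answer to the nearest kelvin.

225 K

New equilibrium: T₂ = [(1−0.083)·632.0/(4σ)]^(1/4) = 224.8 K.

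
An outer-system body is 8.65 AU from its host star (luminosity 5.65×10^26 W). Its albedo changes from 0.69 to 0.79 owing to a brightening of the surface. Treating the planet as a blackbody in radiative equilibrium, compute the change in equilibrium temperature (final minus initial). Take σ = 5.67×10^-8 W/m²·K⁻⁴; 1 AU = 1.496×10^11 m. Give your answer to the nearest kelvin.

-7 kelvin

Orbital distance: d = 8.65 AU = 1.294×10^12 m.
Flux at the orbit: S = L/(4πd²) = 5.65×10^26/(4π·(1.29×10^12)²) = 26.85 W/m².
Initial: T₁ = [S(1−0.69)/(4σ)]^(1/4) = 77.83 K.
Final:   T₂ = [S(1−0.79)/(4σ)]^(1/4) = 70.61 K.
Change: 70.61 − 77.83 = -7.221 K.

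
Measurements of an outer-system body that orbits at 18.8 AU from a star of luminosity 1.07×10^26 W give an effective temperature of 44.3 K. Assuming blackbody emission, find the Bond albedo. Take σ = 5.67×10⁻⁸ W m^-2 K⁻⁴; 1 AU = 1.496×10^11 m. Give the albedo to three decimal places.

0.189

d = 18.8 × 1.496×10^11 m = 2.812×10^12 m.
S = L/(4πd²) = 1.076 W m^-2.
From σT⁴ = S(1−α)/4 we invert for α: 1−α = 4σT⁴/S.
4σT⁴ = 4·5.67×10⁻⁸·(44.3)⁴ = 0.8735 W m^-2.
1−α = 0.8735/1.076 = 0.8115, so α = 0.1885.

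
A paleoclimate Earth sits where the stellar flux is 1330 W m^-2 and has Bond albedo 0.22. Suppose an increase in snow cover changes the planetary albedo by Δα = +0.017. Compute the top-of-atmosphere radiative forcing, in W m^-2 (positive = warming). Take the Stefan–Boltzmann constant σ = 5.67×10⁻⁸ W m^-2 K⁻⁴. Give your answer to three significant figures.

The change in absorbed flux is Δ[S(1−α)/4] = −SΔα/4 = -5.653 W m^-2.

-5.65 W m^-2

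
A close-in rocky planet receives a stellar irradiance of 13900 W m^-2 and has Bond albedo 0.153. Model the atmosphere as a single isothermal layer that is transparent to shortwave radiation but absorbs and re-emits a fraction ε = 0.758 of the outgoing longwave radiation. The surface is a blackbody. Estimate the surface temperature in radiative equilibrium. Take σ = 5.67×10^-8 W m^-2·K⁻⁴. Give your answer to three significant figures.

538 K

At the top of the atmosphere, σT_e⁴ = S(1−α)/4 = 2943 W m^-2, giving T_e = 477.3 K.
The surface balance (absorbed SW + ε·downward IR = σT_s⁴) with T_a⁴ = T_s⁴/2 reduces to T_s = T_e·[2/(2−ε)]^¼ = 537.7 K.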